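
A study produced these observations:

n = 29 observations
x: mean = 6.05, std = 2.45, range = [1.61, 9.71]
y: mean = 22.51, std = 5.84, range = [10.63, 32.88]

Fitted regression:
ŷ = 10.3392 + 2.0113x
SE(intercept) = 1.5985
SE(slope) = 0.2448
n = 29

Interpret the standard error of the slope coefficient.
SE(β̂₁) = 0.2448 is the estimated standard deviation of the slope estimate across repeated samples; relative to β̂₁ = 2.0113 that is 12.2%, a precise estimate.

SE(β̂₁) = 0.2448 says: if we drew many samples of n = 29 from the same population and refit each time, the fitted slopes would scatter with a standard deviation of roughly 0.2448 around the true β₁.

Relative precision:
- SE / |β̂₁| = 0.2448 / 2.0113 = 12.2%
- Rule of thumb (under 20%: precise; 20% to under 50%: moderately precise; 50% or more: imprecise) → precise

Link to the t-test: t = β̂₁ / SE(β̂₁) = 2.0113 / 0.2448 = 8.2161, the statistic for H₀: β₁ = 0.

What drives SE(β̂₁): wider spread of x values → smaller SE; more residual scatter → larger SE; larger n (here n = 29) → smaller SE.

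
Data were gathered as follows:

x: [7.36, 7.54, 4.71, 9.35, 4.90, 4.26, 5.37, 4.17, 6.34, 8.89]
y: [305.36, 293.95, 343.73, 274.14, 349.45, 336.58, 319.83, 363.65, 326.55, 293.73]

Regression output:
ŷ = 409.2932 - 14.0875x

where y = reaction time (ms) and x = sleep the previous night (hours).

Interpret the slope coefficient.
On average, reaction time is about 14.0875 ms lower for every extra hour of sleep.

β₁ = -14.0875 is the change in predicted reaction time (ms) per additional hour of sleep.

Interpretation:
- Sleep up by 1 hour → predicted reaction time decreases by 14.0875 ms
- The effect is assumed constant over the observed range of x (linearity)

(β₀ = 409.2932 is the fitted value at x = 0 and is not part of the slope interpretation.)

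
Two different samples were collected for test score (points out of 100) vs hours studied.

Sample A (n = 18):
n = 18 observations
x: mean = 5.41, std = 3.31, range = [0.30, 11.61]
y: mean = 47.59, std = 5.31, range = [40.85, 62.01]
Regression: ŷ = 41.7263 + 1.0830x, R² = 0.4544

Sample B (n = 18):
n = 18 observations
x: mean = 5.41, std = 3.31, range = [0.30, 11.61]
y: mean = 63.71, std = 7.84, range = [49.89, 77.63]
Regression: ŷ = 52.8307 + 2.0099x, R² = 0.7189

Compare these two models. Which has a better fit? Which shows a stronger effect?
Model B has the better fit (R² = 0.7189 vs 0.4544). Model B shows the stronger effect (|β₁| = 2.0099 vs 1.0830).

Model Comparison:

Which explains more variance? (R²)
- Model A: R² = 0.4544 → 45.44% of variance in test score explained
- Model B: R² = 0.7189 → 71.89% of variance in test score explained
- 0.7189 > 0.4544 → Model B has the better fit

Effect size (slope magnitude):
- Model A: β₁ = 1.0830 → predicted test score rises 1.0830 points per additional hour of study time
- Model B: β₁ = 2.0099 → predicted test score rises 2.0099 points per additional hour of study time
- |1.0830| < |2.0099| → Model B shows the stronger marginal effect

Note: R² measures how tightly points cluster around the line; β₁ measures how steep the line is — they answer different questions.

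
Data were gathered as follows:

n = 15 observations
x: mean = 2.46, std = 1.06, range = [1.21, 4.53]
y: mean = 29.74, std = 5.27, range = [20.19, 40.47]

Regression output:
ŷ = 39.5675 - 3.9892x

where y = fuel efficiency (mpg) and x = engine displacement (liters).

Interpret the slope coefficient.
On average, fuel efficiency is about 3.9892 mpg lower for every extra liter of engine displacement.

β₁ = -3.9892 is the change in predicted fuel efficiency (mpg) per additional liter of engine displacement.

Interpretation:
- Engine displacement up by 1 liter → predicted fuel efficiency decreases by 3.9892 mpg
- The effect is assumed constant over the observed range of x (linearity)

The intercept β₀ = 39.5675 is the predicted fuel efficiency when engine displacement = 0; since the smallest observed x is 1.21, this is an extrapolation and mainly anchors the line.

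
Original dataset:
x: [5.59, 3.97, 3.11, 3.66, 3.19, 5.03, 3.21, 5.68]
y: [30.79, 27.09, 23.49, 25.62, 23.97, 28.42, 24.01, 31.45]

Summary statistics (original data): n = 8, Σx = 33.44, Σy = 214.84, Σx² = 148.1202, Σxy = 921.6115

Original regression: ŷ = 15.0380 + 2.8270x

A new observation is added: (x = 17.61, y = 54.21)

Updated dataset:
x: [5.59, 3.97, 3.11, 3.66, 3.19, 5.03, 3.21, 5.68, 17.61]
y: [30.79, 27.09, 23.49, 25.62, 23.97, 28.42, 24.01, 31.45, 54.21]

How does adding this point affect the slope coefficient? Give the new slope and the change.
Adding the point moves β₁ from 2.8270 to 2.0759, i.e. it decreases by 0.7511 (-26.6%).

The new point has HIGH LEVERAGE: x = 17.61 is far from the original mean x̄ = 33.44/8 ≈ 4.18 (original range [3.11, 5.68]).

Step 1: Update the sums with the new point (n goes from 8 to 9)
Σx  = 33.44 + 17.61 = 51.05
Σy  = 214.84 + 54.21 = 269.05
Σx² = 148.1202 + 17.61² = 148.1202 + 310.1121 = 458.2323
Σxy = 921.6115 + 17.61×54.21 = 921.6115 + 954.6381 = 1876.2496

Step 2: Recompute the slope with b₁ = (nΣxy − ΣxΣy) / (nΣx² − (Σx)²)
Numerator   = 9×1876.2496 − 51.05×269.05 = 16886.2464 − 13735.0025 = 3151.2439
Denominator = 9×458.2323 − 51.05² = 4124.0907 − 2606.1025 = 1517.9882
b₁(new) = 3151.2439 / 1517.9882 = 2.0759

(Same formula on the original sums: (8×921.6115 − 33.44×214.84) / (8×148.1202 − 33.44²) = 188.6424 / 66.7280 = 2.8270, matching the given fit.)

Step 3: Change in slope
Δβ₁ = 2.0759 − 2.8270 = -0.7511
Relative change = -0.7511 / 2.8270 × 100% = -26.6%
→ the slope decreases when the point is added.

A high-leverage point only changes the slope if it is off the original line; here y = 54.21 is below the original trend, so the slope decreases.
In practice: check such a point for data-entry or measurement error.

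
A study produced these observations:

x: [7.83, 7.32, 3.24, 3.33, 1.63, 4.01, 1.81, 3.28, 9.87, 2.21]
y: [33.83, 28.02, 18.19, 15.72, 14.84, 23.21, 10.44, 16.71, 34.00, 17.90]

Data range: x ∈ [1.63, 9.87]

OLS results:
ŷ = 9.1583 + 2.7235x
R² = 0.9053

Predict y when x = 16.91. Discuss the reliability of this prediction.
ŷ = 55.2127 (extrapolation — x = 16.91 lies outside [1.63, 9.87], so reliability is low).

Prediction calculation:
ŷ = 9.1583 + 2.7235 × 16.91
ŷ = 55.2127

Reliability:
- Data range: x ∈ [1.63, 9.87]
- Prediction point: x = 16.91 is 7.04 units above the observed range → this is EXTRAPOLATION, not interpolation

Why that matters here:
- Real relationships often flatten, saturate, or turn nonlinear at extremes
- There are no observations near this x to validate the fitted line there
- The standard error of prediction grows with (x − x̄)², and x = 16.91 is far from x̄ = 4.45

Report the number if required, but flag clearly that it is an extrapolation.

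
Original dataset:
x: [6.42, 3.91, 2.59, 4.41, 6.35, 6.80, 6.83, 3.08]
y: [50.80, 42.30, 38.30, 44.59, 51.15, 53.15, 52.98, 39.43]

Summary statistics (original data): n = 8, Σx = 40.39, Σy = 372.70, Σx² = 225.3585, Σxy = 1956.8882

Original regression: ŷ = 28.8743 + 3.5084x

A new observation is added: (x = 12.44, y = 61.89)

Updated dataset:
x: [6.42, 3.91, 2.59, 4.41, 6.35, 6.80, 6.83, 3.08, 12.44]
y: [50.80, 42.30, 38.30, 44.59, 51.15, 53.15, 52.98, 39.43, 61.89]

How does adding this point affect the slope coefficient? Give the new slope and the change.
The slope changes from 3.5084 to 2.5108 (change of -0.9976, or -28.4%).

The new point has HIGH LEVERAGE: x = 12.44 is far from the original mean x̄ = 40.39/8 ≈ 5.05 (original range [2.59, 6.83]).

Step 1: Update the sums with the new point (n goes from 8 to 9)
Σx  = 40.39 + 12.44 = 52.83
Σy  = 372.70 + 61.89 = 434.59
Σx² = 225.3585 + 12.44² = 225.3585 + 154.7536 = 380.1121
Σxy = 1956.8882 + 12.44×61.89 = 1956.8882 + 769.9116 = 2726.7998

Step 2: Recompute the slope with b₁ = (nΣxy − ΣxΣy) / (nΣx² − (Σx)²)
Numerator   = 9×2726.7998 − 52.83×434.59 = 24541.1982 − 22959.3897 = 1581.8085
Denominator = 9×380.1121 − 52.83² = 3421.0089 − 2791.0089 = 630.0000
b₁(new) = 1581.8085 / 630.0000 = 2.5108

(Same formula on the original sums: (8×1956.8882 − 40.39×372.70) / (8×225.3585 − 40.39²) = 601.7526 / 171.5159 = 3.5084, matching the given fit.)

Step 3: Change in slope
Δβ₁ = 2.5108 − 3.5084 = -0.9976
Relative change = -0.9976 / 3.5084 × 100% = -28.4%
→ the slope decreases when the point is added.

A high-leverage point only changes the slope if it is off the original line; here y = 61.89 is below the original trend, so the slope decreases.
In practice: check such a point for data-entry or measurement error; examine leverage (hᵢ) and Cook's distance rather than deleting it automatically.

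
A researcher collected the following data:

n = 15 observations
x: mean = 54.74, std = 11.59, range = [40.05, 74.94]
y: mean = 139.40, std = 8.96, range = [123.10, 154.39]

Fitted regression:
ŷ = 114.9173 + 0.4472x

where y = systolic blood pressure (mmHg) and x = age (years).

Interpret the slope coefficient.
On average, blood pressure is about 0.4472 mmHg higher for every extra year of age.

The slope β₁ = 0.4472 gives the rate at which the fitted blood pressure changes with age.

Interpretation:
- Age up by 1 year → predicted blood pressure increases by 0.4472 mmHg
- This is a linear approximation: the same per-unit change is assumed across the whole observed x range
- The sign (+) gives the direction; the magnitude 0.4472 gives the size of the effect per year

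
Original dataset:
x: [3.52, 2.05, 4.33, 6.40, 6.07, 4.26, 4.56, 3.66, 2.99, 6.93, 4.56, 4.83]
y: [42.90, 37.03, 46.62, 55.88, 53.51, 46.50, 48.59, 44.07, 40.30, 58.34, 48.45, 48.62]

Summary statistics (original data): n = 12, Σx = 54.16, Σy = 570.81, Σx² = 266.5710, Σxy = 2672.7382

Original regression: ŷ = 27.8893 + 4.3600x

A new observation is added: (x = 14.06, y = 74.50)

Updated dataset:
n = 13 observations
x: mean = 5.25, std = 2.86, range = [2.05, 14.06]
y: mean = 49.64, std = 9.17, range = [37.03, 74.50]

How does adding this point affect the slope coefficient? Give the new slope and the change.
New slope β₁ = 3.1416 versus 4.3600 before: a change of -1.2184 (-27.9%).

The new point has HIGH LEVERAGE: x = 14.06 is far from the original mean x̄ = 54.16/12 ≈ 4.51 (original range [2.05, 6.93]).

Step 1: Update the sums with the new point (n goes from 12 to 13)
Σx  = 54.16 + 14.06 = 68.22
Σy  = 570.81 + 74.50 = 645.31
Σx² = 266.5710 + 14.06² = 266.5710 + 197.6836 = 464.2546
Σxy = 2672.7382 + 14.06×74.50 = 2672.7382 + 1047.4700 = 3720.2082

Step 2: Recompute the slope with b₁ = (nΣxy − ΣxΣy) / (nΣx² − (Σx)²)
Numerator   = 13×3720.2082 − 68.22×645.31 = 48362.7066 − 44023.0482 = 4339.6584
Denominator = 13×464.2546 − 68.22² = 6035.3098 − 4653.9684 = 1381.3414
b₁(new) = 4339.6584 / 1381.3414 = 3.1416

(Same formula on the original sums: (12×2672.7382 − 54.16×570.81) / (12×266.5710 − 54.16²) = 1157.7888 / 265.5464 = 4.3600, matching the given fit.)

Step 3: Change in slope
Δβ₁ = 3.1416 − 4.3600 = -1.2184
Relative change = -1.2184 / 4.3600 × 100% = -27.9%
→ the slope decreases when the point is added.

Because the point sits below the extension of the original line at a high-leverage x, it tilts the fit down.
In practice: check such a point for data-entry or measurement error.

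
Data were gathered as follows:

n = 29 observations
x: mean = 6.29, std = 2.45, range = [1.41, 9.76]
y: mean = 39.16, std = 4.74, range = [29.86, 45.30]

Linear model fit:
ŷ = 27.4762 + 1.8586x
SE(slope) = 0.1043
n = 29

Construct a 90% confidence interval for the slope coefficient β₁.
The 90% CI for β₁ is (1.6809, 2.0363)

Confidence interval for the slope:

The 90% CI for β₁ is: β̂₁ ± t*(α/2, n-2) × SE(β̂₁)

Step 1: Find critical t-value
- Confidence level = 0.9
- Degrees of freedom = n - 2 = 29 - 2 = 27
- t*(α/2, 27) = 1.7033

Step 2: Calculate margin of error
Margin = 1.7033 × 0.1043 = 0.1777

Step 3: Construct interval
CI = 1.8586 ± 0.1777
CI = (1.6809, 2.0363)

Interpretation: intervals built this way capture the true β₁ in 90% of repeated samples; here the plausible range for the per-unit effect of x on y is 1.6809 to 2.0363.
The interval does not include 0, suggesting a significant linear relationship.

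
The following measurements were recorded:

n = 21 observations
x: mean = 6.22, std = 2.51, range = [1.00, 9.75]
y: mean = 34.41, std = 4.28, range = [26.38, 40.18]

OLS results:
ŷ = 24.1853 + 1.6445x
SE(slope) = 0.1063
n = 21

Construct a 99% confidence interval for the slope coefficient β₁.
The 99% CI for β₁ is (1.3404, 1.9486)

Confidence interval for the slope:

The 99% CI for β₁ is: β̂₁ ± t*(α/2, n-2) × SE(β̂₁)

Step 1: Find critical t-value
- Confidence level = 0.99
- Degrees of freedom = n - 2 = 21 - 2 = 19
- t*(α/2, 19) = 2.8609

Step 2: Calculate margin of error
Margin = 2.8609 × 0.1063 = 0.3041

Step 3: Construct interval
CI = 1.6445 ± 0.3041
CI = (1.3404, 1.9486)

Interpretation: intervals built this way capture the true β₁ in 99% of repeated samples; here the plausible range for the per-unit effect of x on y is 1.3404 to 1.9486.
Since 0 is outside the interval, a two-sided test at α = 0.01 would reject H₀: β₁ = 0.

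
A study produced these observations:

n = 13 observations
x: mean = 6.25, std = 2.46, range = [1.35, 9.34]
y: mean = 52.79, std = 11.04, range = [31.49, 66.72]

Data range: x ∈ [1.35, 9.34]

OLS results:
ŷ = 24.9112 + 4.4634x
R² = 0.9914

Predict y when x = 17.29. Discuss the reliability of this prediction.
ŷ = 102.0834 (extrapolation — x = 17.29 lies outside [1.35, 9.34], so reliability is low).

Prediction calculation:
ŷ = 24.9112 + 4.4634 × 17.29
ŷ = 102.0834

Reliability:
- Data range: x ∈ [1.35, 9.34]
- Prediction point: x = 17.29 is 7.95 units above the observed range → this is EXTRAPOLATION, not interpolation

Why that matters here:
- The standard error of prediction grows with (x − x̄)², and x = 17.29 is far from x̄ = 6.25
- The linear relationship may not hold outside the observed range
- There are no observations near this x to validate the fitted line there

The R² = 0.9914 only validates the fit within [1.35, 9.34]; treat ŷ = 102.0834 with caution.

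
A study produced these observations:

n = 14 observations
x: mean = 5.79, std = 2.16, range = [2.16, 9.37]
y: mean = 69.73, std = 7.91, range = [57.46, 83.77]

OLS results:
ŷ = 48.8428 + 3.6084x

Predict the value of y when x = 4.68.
ŷ = 65.7301

To predict y for x = 4.68, substitute into the regression equation:

ŷ = 48.8428 + 3.6084 × 4.68
ŷ = 48.8428 + 16.8873
ŷ = 65.7301

This is a point prediction; actual observations scatter around it by roughly the residual standard deviation.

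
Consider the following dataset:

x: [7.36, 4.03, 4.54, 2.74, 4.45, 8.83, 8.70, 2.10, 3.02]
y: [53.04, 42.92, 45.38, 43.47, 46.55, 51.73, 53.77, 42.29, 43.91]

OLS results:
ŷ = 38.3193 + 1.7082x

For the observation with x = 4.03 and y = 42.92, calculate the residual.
Residual = -2.2833

The residual is the difference between the actual value and the predicted value:

Residual = y - ŷ

Step 1: Calculate predicted value
ŷ = 38.3193 + 1.7082 × 4.03
ŷ = 45.2033

Step 2: Calculate residual
Residual = 42.92 - 45.2033
Residual = -2.2833

The residual is negative, so the observed y = 42.92 sits below the regression line (the line overestimates it by 2.2833).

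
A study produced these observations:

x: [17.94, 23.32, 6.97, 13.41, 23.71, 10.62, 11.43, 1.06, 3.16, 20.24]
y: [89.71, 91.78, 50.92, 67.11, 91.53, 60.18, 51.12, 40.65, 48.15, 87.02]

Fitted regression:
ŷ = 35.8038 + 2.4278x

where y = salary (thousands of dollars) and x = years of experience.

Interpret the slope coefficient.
An increase of one year in experience is associated with a 2.4278 thousand dollars increase in predicted salary.

The slope β₁ = 2.4278 gives the rate at which the fitted salary changes with experience.

Interpretation:
- Experience up by 1 year → predicted salary increases by 2.4278 thousand dollars
- The effect is assumed constant over the observed range of x (linearity)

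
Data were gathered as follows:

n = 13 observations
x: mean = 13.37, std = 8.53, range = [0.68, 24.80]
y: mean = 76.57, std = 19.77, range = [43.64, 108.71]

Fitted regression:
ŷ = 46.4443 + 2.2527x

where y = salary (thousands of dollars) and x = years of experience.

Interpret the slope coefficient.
For each additional year of experience, predicted salary increases by approximately 2.2527 thousand dollars.

The slope coefficient β₁ = 2.2527 represents the marginal effect of experience on salary.

Interpretation:
- Experience up by 1 year → predicted salary increases by 2.2527 thousand dollars
- This is a linear approximation: the same per-unit change is assumed across the whole observed x range
- The slope describes association in these data, not necessarily a causal effect

The intercept β₀ = 46.4443 is the predicted salary when experience = 0; since the smallest observed x is 0.68, this is an extrapolation and mainly anchors the line.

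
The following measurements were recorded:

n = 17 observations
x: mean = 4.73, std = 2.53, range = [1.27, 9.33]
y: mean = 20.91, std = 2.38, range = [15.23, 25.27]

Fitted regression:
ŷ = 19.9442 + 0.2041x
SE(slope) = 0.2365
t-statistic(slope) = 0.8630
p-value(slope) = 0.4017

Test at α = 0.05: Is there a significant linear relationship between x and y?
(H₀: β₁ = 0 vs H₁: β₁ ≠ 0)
p-value = 0.4017 ≥ α = 0.05, so we fail to reject H₀. The relationship is not significant.

Hypothesis test for the slope coefficient:

H₀: β₁ = 0 (no linear relationship)
H₁: β₁ ≠ 0 (linear relationship exists)

Test statistic: t = β̂₁ / SE(β̂₁) = 0.2041 / 0.2365 = 0.8630

With df = 15, the two-sided p-value for |t| = 0.8630 is 0.4017.

Decision rule: reject H₀ if p-value < α.
p-value = 0.4017 ≥ α = 0.05 → fail to reject H₀.

Conclusion: the linear association between x and y is not significant at the 5% level.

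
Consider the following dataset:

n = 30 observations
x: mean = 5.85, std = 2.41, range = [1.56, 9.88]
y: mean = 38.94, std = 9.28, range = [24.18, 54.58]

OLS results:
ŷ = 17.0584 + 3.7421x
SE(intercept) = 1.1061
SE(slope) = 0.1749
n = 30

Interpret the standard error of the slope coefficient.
The slope 3.7421 is pinned down to within about ±0.1749 (one SE) by these data — relative uncertainty 4.7%, i.e. precise.

SE(β̂₁) = s / √Sxx, where s is the residual standard deviation and Sxx = Σ(x − x̄)². It is the yardstick for how far β̂₁ = 3.7421 could plausibly be from the true slope.

Relative precision:
- SE / |β̂₁| = 0.1749 / 3.7421 = 4.7%
- Rule of thumb (under 20%: precise; 20% to under 50%: moderately precise; 50% or more: imprecise) → precise

Link to the t-test: t = β̂₁ / SE(β̂₁) = 3.7421 / 0.1749 = 21.3957, the statistic for H₀: β₁ = 0.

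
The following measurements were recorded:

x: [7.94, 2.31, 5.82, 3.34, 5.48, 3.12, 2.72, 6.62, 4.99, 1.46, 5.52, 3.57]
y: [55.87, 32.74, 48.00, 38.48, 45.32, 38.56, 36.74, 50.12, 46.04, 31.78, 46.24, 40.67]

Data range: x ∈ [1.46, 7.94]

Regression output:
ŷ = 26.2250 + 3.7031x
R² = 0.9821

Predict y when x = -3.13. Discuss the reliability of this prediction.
ŷ = 14.6343, but this is extrapolation (below the data range [1.46, 7.94]) and may be unreliable.

Prediction calculation:
ŷ = 26.2250 + 3.7031 × (-3.13)
ŷ = 14.6343

Reliability:
- Data range: x ∈ [1.46, 7.94]
- Prediction point: x = -3.13 is 4.59 units below the observed range → this is EXTRAPOLATION, not interpolation

Why that matters here:
- The linear relationship may not hold outside the observed range
- Real relationships often flatten, saturate, or turn nonlinear at extremes
- There are no observations near this x to validate the fitted line there

A defensible statement: 'if the linear trend continued to x = -3.13, y would be about 14.6343' — the premise is untested.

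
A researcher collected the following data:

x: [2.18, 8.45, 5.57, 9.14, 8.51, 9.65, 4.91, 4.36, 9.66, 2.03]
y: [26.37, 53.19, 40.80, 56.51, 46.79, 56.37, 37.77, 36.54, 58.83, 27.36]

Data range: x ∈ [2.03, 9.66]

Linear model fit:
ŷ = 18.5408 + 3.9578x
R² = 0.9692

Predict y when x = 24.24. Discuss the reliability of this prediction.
ŷ = 114.4779, but this is extrapolation (above the data range [2.03, 9.66]) and may be unreliable.

Prediction calculation:
ŷ = 18.5408 + 3.9578 × 24.24
ŷ = 114.4779

Reliability:
- Data range: x ∈ [2.03, 9.66]
- Prediction point: x = 24.24 is 14.58 units above the observed range → this is EXTRAPOLATION, not interpolation

Why that matters here:
- There are no observations near this x to validate the fitted line there
- R² describes fit only over the sampled x values; it says nothing about behaviour beyond them
- Real relationships often flatten, saturate, or turn nonlinear at extremes

The R² = 0.9692 only validates the fit within [2.03, 9.66]; treat ŷ = 114.4779 with caution.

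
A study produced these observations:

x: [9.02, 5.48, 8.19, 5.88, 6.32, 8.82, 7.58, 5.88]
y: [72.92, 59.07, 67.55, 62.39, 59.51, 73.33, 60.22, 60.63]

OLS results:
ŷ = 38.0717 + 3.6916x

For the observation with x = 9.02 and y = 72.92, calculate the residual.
Residual = 1.5501

The residual is the difference between the actual value and the predicted value:

Residual = y - ŷ

Step 1: Calculate predicted value
ŷ = 38.0717 + 3.6916 × 9.02
ŷ = 71.3699

Step 2: Calculate residual
Residual = 72.92 - 71.3699
Residual = 1.5501

Sign check: y > ŷ, so the point is above the line and the fit underestimates here.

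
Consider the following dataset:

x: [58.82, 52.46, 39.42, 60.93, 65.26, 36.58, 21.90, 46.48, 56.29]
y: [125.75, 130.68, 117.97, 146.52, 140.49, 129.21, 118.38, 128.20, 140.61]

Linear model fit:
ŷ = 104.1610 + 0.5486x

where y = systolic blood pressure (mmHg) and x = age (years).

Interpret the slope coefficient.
An increase of one year in age is associated with a 0.5486 mmHg increase in predicted blood pressure.

The slope β₁ = 0.5486 gives the rate at which the fitted blood pressure changes with age.

Interpretation:
- Age up by 1 year → predicted blood pressure increases by 0.5486 mmHg
- The effect is assumed constant over the observed range of x (linearity)
- The slope describes association in these data, not necessarily a causal effect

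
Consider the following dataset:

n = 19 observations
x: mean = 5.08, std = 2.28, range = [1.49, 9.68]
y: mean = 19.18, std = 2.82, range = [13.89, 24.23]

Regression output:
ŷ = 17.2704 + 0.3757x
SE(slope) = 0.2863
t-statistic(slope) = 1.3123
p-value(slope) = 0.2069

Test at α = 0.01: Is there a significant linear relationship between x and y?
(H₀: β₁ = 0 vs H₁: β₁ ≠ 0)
Since p-value = 0.2069 ≥ α = 0.01, fail to reject H₀ — the slope is not significantly different from 0.

Hypothesis test for the slope coefficient:

H₀: β₁ = 0 (no linear relationship)
H₁: β₁ ≠ 0 (linear relationship exists)

Test statistic: t = β̂₁ / SE(β̂₁) = 0.3757 / 0.2863 = 1.3123

With df = 17, the two-sided p-value for |t| = 1.3123 is 0.2069.

Decision rule: reject H₀ if p-value < α.
p-value = 0.2069 ≥ α = 0.01 → fail to reject H₀.

At α = 0.01 the data do not provide convincing evidence of a nonzero slope.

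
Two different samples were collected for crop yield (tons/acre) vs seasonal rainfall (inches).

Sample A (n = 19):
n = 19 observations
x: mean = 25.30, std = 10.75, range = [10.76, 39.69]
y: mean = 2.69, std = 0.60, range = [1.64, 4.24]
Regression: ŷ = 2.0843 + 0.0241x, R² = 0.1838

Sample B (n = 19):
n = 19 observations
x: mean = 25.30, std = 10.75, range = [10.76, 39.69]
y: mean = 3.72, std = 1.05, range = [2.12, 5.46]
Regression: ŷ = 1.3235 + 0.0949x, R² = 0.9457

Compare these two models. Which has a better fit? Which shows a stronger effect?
Model B has the better fit (R² = 0.9457 vs 0.1838). Model B shows the stronger effect (|β₁| = 0.0949 vs 0.0241).

Model Comparison:

Goodness of fit (R²):
- Model A: R² = 0.1838 → 18.38% of variance in crop yield explained
- Model B: R² = 0.9457 → 94.57% of variance in crop yield explained
- 0.9457 > 0.1838 → Model B has the better fit

Strength of effect — compare |β₁|:
- Model A: β₁ = 0.0241 → predicted crop yield rises 0.0241 tons/acre per additional inch of rainfall
- Model B: β₁ = 0.0949 → predicted crop yield rises 0.0949 tons/acre per additional inch of rainfall
- |0.0241| < |0.0949| → Model B shows the stronger marginal effect

Notes:
- A steeper slope doesn't make a better model if the scatter around the line is large.
- A better fit (higher R²) doesn't necessarily mean a more important relationship.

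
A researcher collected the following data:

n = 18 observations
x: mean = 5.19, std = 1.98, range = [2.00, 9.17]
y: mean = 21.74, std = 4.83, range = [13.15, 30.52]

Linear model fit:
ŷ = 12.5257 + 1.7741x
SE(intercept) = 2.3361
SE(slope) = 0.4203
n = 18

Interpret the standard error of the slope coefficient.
SE(slope) = 0.4203 measures the uncertainty in the estimated slope. The coefficient is estimated with moderate precision (SE/|β̂₁| = 23.7%).

SE(β̂₁) = 0.4203 says: if we drew many samples of n = 18 from the same population and refit each time, the fitted slopes would scatter with a standard deviation of roughly 0.4203 around the true β₁.

Relative precision:
- SE / |β̂₁| = 0.4203 / 1.7741 = 23.7%
- Rule of thumb (under 20%: precise; 20% to under 50%: moderately precise; 50% or more: imprecise) → moderately precise

Link to the t-test: t = β̂₁ / SE(β̂₁) = 1.7741 / 0.4203 = 4.2210, the statistic for H₀: β₁ = 0.

What drives SE(β̂₁): wider spread of x values → smaller SE; larger n (here n = 18) → smaller SE.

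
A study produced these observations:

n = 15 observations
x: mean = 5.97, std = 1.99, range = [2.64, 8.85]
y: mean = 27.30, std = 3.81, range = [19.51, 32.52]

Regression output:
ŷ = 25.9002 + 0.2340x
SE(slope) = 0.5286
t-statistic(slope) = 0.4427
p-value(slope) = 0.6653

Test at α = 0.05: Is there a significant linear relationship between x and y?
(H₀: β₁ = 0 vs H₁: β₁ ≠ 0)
Since p-value = 0.6653 ≥ α = 0.05, fail to reject H₀ — the slope is not significantly different from 0.

Hypothesis test for the slope coefficient:

H₀: β₁ = 0 (no linear relationship)
H₁: β₁ ≠ 0 (linear relationship exists)

Test statistic: t = β̂₁ / SE(β̂₁) = 0.2340 / 0.5286 = 0.4427

With df = 13, the two-sided p-value for |t| = 0.4427 is 0.6653.

Decision rule: reject H₀ if p-value < α.
p-value = 0.6653 ≥ α = 0.05 → fail to reject H₀.

Conclusion: the linear association between x and y is not significant at the 5% level.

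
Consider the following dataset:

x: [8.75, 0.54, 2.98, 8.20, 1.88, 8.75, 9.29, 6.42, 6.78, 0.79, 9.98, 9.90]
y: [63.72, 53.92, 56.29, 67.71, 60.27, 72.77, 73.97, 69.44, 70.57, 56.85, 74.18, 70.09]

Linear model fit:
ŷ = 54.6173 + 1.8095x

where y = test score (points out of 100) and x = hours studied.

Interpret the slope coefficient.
On average, test score is about 1.8095 points higher for every extra hour of study time.

The slope β₁ = 1.8095 gives the rate at which the fitted test score changes with study time.

Interpretation:
- Study time up by 1 hour → predicted test score increases by 1.8095 points
- This is a linear approximation: the same per-unit change is assumed across the whole observed x range
- The sign (+) gives the direction; the magnitude 1.8095 gives the size of the effect per hour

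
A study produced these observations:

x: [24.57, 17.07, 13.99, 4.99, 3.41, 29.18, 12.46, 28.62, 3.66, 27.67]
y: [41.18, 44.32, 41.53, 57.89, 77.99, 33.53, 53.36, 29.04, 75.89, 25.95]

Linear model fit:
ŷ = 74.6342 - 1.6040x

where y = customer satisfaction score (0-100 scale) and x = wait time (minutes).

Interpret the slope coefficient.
For each additional minute of wait time, predicted satisfaction score decreases by approximately 1.6040 points.

The slope β₁ = -1.6040 gives the rate at which the fitted satisfaction score changes with wait time.

Interpretation:
- Wait time up by 1 minute → predicted satisfaction score decreases by 1.6040 points
- This is a linear approximation: the same per-unit change is assumed across the whole observed x range
- The sign (−) gives the direction; the magnitude 1.6040 gives the size of the effect per minute

The intercept β₀ = 74.6342 is the predicted satisfaction score when wait time = 0; since the smallest observed x is 3.41, this is an extrapolation and mainly anchors the line.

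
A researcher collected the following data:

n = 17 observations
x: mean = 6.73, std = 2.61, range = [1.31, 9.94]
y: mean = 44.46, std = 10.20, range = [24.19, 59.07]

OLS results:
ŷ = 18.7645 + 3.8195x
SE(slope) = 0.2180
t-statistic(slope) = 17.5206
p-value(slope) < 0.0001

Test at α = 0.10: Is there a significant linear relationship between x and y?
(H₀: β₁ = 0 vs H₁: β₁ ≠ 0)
Reject H₀: p-value < 0.0001 < α = 0.10. The linear relationship is significant at the 10% level.

Hypothesis test for the slope coefficient:

H₀: β₁ = 0 (no linear relationship)
H₁: β₁ ≠ 0 (linear relationship exists)

Test statistic: t = β̂₁ / SE(β̂₁) = 3.8195 / 0.2180 = 17.5206

p < 0.0001: how often a slope estimate this far from 0 (in SE units) would arise by chance if β₁ were truly 0.

Decision rule: reject H₀ if p-value < α.
p-value < 0.0001 < α = 0.10 → reject H₀.

There is sufficient evidence at the 10% significance level to conclude that a linear relationship exists between x and y.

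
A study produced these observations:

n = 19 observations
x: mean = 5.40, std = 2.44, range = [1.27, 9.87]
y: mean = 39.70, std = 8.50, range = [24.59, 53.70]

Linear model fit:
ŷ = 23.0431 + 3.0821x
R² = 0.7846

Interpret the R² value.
About 78.46% of the variability in y is accounted for by the regression on x (R² = 0.7846) — a strong linear fit.

R² (coefficient of determination) measures the proportion of variance in y explained by the regression model.

Here R² = 0.7846:
- Explained: 78.46% of the variation in y
- Unexplained (residual): 100% − 78.46% = 21.54%
- Rule of thumb (below 0.3 weak; 0.3 to below 0.7 moderate; 0.7 and above strong) → strong

Note: R² says nothing about causation, and a high R² does not by itself mean the linear form is appropriate — check the residuals.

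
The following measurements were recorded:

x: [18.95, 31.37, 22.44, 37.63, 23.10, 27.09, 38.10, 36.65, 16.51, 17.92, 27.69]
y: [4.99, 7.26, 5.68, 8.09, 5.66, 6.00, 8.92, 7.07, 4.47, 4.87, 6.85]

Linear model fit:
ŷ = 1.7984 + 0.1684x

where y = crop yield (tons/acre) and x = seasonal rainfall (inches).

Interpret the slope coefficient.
An increase of one inch in rainfall is associated with a 0.1684 tons/acre increase in predicted crop yield.

β₁ = 0.1684 is the change in predicted crop yield (tons/acre) per additional inch of rainfall.

Interpretation:
- Rainfall up by 1 inch → predicted crop yield increases by 0.1684 tons/acre
- This is a linear approximation: the same per-unit change is assumed across the whole observed x range
- The slope describes association in these data, not necessarily a causal effect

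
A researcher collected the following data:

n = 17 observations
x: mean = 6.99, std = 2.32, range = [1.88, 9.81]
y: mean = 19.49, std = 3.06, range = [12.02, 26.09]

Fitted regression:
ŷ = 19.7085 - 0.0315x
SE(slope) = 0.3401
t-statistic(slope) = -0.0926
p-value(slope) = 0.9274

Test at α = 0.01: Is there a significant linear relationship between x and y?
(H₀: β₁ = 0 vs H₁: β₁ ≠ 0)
p-value = 0.9274 ≥ α = 0.01, so we fail to reject H₀. The relationship is not significant.

Hypothesis test for the slope coefficient:

H₀: β₁ = 0 (no linear relationship)
H₁: β₁ ≠ 0 (linear relationship exists)

Test statistic: t = β̂₁ / SE(β̂₁) = -0.0315 / 0.3401 = -0.0926

p = 0.9274: how often a slope estimate this far from 0 (in SE units) would arise by chance if β₁ were truly 0.

Decision rule: reject H₀ if p-value < α.
p-value = 0.9274 ≥ α = 0.01 → fail to reject H₀.

Conclusion: the linear association between x and y is not significant at the 1% level.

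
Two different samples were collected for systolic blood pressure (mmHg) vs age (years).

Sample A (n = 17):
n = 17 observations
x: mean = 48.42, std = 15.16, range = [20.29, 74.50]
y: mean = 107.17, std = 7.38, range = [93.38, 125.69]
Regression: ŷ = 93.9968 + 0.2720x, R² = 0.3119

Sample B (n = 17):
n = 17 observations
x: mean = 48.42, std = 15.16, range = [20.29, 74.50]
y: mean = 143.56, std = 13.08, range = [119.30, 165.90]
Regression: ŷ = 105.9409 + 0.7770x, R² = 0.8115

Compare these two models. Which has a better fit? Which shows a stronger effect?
Model B has the better fit (R² = 0.8115 vs 0.3119). Model B shows the stronger effect (|β₁| = 0.7770 vs 0.2720).

Model Comparison:

Which explains more variance? (R²)
- Model A: R² = 0.3119 → 31.19% of variance in blood pressure explained
- Model B: R² = 0.8115 → 81.15% of variance in blood pressure explained
- 0.8115 > 0.3119 → Model B has the better fit

Which has the larger per-year effect? (|β₁|)
- Model A: β₁ = 0.2720 → predicted blood pressure rises 0.2720 mmHg per additional year of age
- Model B: β₁ = 0.7770 → predicted blood pressure rises 0.7770 mmHg per additional year of age
- |0.2720| < |0.7770| → Model B shows the stronger marginal effect

Notes:
- A steeper slope doesn't make a better model if the scatter around the line is large.
- The two samples could reflect different populations, time periods, or measurement quality.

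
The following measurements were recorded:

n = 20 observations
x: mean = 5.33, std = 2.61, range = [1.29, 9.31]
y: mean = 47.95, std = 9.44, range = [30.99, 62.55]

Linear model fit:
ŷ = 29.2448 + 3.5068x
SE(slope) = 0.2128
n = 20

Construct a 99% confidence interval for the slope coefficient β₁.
The 99% CI for β₁ is (2.8943, 4.1193)

Confidence interval for the slope:

The 99% CI for β₁ is: β̂₁ ± t*(α/2, n-2) × SE(β̂₁)

Step 1: Find critical t-value
- Confidence level = 0.99
- Degrees of freedom = n - 2 = 20 - 2 = 18
- t*(α/2, 18) = 2.8784

Step 2: Calculate margin of error
Margin = 2.8784 × 0.2128 = 0.6125

Step 3: Construct interval
CI = 3.5068 ± 0.6125
CI = (2.8943, 4.1193)

Interpretation: each one-unit increase in x is associated with a change in mean y of between 2.8943 and 4.1193, with 99% confidence.
The interval does not include 0, suggesting a significant linear relationship.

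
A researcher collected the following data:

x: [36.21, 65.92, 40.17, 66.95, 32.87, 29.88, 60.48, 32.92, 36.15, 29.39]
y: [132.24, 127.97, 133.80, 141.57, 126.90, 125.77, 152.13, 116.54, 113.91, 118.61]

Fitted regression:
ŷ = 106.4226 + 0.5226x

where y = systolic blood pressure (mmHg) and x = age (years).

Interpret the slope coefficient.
For each additional year of age, predicted blood pressure increases by approximately 0.5226 mmHg.

β₁ = 0.5226 is the change in predicted blood pressure (mmHg) per additional year of age.

Interpretation:
- Age up by 1 year → predicted blood pressure increases by 0.5226 mmHg
- This is a linear approximation: the same per-unit change is assumed across the whole observed x range

The intercept β₀ = 106.4226 is the predicted blood pressure when age = 0; since the smallest observed x is 29.39, this is an extrapolation and mainly anchors the line.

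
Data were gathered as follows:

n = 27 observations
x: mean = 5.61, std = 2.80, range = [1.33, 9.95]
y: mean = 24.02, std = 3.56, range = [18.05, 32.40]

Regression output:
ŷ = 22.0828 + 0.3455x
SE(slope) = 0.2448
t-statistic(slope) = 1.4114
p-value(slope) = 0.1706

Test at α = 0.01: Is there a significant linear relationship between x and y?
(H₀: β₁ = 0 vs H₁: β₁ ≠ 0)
p-value = 0.1706 ≥ α = 0.01, so we fail to reject H₀. The relationship is not significant.

Hypothesis test for the slope coefficient:

H₀: β₁ = 0 (no linear relationship)
H₁: β₁ ≠ 0 (linear relationship exists)

Test statistic: t = β̂₁ / SE(β̂₁) = 0.3455 / 0.2448 = 1.4114

The p-value (0.1706) is the probability, under H₀, of a t-statistic at least as extreme as |t| = 1.4114 (two-sided, df = n − 2 = 25).

Decision rule: reject H₀ if p-value < α.
p-value = 0.1706 ≥ α = 0.01 → fail to reject H₀.

At α = 0.01 the data do not provide convincing evidence of a nonzero slope.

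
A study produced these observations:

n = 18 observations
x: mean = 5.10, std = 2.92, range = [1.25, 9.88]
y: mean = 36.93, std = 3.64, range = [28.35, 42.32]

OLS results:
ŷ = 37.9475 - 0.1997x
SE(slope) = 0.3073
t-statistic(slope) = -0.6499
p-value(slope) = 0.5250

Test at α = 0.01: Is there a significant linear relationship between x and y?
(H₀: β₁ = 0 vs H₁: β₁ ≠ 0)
Since p-value = 0.5250 ≥ α = 0.01, fail to reject H₀ — the slope is not significantly different from 0.

Hypothesis test for the slope coefficient:

H₀: β₁ = 0 (no linear relationship)
H₁: β₁ ≠ 0 (linear relationship exists)

Test statistic: t = β̂₁ / SE(β̂₁) = -0.1997 / 0.3073 = -0.6499

p = 0.5250: how often a slope estimate this far from 0 (in SE units) would arise by chance if β₁ were truly 0.

Decision rule: reject H₀ if p-value < α.
p-value = 0.5250 ≥ α = 0.01 → fail to reject H₀.

At α = 0.01 the data do not provide convincing evidence of a nonzero slope.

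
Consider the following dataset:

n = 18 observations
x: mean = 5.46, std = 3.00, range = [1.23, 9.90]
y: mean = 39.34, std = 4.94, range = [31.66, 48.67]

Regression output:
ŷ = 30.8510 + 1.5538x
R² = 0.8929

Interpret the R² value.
About 89.29% of the variability in y is accounted for by the regression on x (R² = 0.8929) — a strong linear fit.

The coefficient of determination R² is the fraction of the total variation in y that the fitted line accounts for.

Here R² = 0.8929:
- Explained: 89.29% of the variation in y
- Unexplained (residual): 100% − 89.29% = 10.71%
- Rule of thumb (below 0.3 weak; 0.3 to below 0.7 moderate; 0.7 and above strong) → strong

Note: R² never decreases when predictors are added, so it should not be used alone to compare models of different size.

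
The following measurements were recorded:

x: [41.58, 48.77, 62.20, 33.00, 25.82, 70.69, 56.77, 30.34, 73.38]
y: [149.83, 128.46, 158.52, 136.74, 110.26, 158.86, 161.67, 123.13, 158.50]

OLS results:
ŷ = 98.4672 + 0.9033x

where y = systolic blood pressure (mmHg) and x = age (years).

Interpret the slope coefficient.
For each additional year of age, predicted blood pressure increases by approximately 0.9033 mmHg.

The slope coefficient β₁ = 0.9033 represents the marginal effect of age on blood pressure.

Interpretation:
- Age up by 1 year → predicted blood pressure increases by 0.9033 mmHg
- This is a linear approximation: the same per-unit change is assumed across the whole observed x range

The intercept β₀ = 98.4672 is the predicted blood pressure when age = 0; since the smallest observed x is 25.82, this is an extrapolation and mainly anchors the line.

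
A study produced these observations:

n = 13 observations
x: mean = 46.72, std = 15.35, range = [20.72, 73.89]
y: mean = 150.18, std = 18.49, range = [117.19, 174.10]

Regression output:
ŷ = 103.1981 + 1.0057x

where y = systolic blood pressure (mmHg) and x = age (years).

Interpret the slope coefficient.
For each additional year of age, predicted blood pressure increases by approximately 1.0057 mmHg.

The slope β₁ = 1.0057 gives the rate at which the fitted blood pressure changes with age.

Interpretation:
- Age up by 1 year → predicted blood pressure increases by 1.0057 mmHg
- This is a linear approximation: the same per-unit change is assumed across the whole observed x range
- The sign (+) gives the direction; the magnitude 1.0057 gives the size of the effect per year

The intercept β₀ = 103.1981 is the predicted blood pressure when age = 0; since the smallest observed x is 20.72, this is an extrapolation and mainly anchors the line.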